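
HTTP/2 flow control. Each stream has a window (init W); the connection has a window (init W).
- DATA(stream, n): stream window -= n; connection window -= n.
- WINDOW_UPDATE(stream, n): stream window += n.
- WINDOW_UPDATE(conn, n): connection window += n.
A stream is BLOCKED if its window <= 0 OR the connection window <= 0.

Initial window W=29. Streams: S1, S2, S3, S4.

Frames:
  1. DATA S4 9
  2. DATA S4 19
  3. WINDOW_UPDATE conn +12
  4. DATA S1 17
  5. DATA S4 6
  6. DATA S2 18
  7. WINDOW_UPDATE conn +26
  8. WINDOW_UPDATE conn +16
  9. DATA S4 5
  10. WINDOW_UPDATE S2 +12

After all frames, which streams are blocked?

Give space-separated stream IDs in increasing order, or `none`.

Op 1: conn=20 S1=29 S2=29 S3=29 S4=20 blocked=[]
Op 2: conn=1 S1=29 S2=29 S3=29 S4=1 blocked=[]
Op 3: conn=13 S1=29 S2=29 S3=29 S4=1 blocked=[]
Op 4: conn=-4 S1=12 S2=29 S3=29 S4=1 blocked=[1, 2, 3, 4]
Op 5: conn=-10 S1=12 S2=29 S3=29 S4=-5 blocked=[1, 2, 3, 4]
Op 6: conn=-28 S1=12 S2=11 S3=29 S4=-5 blocked=[1, 2, 3, 4]
Op 7: conn=-2 S1=12 S2=11 S3=29 S4=-5 blocked=[1, 2, 3, 4]
Op 8: conn=14 S1=12 S2=11 S3=29 S4=-5 blocked=[4]
Op 9: conn=9 S1=12 S2=11 S3=29 S4=-10 blocked=[4]
Op 10: conn=9 S1=12 S2=23 S3=29 S4=-10 blocked=[4]

Answer: S4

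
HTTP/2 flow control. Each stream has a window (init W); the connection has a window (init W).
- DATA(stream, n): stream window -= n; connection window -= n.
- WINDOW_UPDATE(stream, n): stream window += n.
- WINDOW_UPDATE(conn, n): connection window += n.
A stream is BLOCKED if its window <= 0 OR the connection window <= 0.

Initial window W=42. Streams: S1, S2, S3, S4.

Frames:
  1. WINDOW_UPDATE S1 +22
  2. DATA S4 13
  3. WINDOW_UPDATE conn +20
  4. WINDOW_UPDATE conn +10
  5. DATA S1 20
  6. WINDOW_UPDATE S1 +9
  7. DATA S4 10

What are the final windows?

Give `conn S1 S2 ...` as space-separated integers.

Op 1: conn=42 S1=64 S2=42 S3=42 S4=42 blocked=[]
Op 2: conn=29 S1=64 S2=42 S3=42 S4=29 blocked=[]
Op 3: conn=49 S1=64 S2=42 S3=42 S4=29 blocked=[]
Op 4: conn=59 S1=64 S2=42 S3=42 S4=29 blocked=[]
Op 5: conn=39 S1=44 S2=42 S3=42 S4=29 blocked=[]
Op 6: conn=39 S1=53 S2=42 S3=42 S4=29 blocked=[]
Op 7: conn=29 S1=53 S2=42 S3=42 S4=19 blocked=[]

Answer: 29 53 42 42 19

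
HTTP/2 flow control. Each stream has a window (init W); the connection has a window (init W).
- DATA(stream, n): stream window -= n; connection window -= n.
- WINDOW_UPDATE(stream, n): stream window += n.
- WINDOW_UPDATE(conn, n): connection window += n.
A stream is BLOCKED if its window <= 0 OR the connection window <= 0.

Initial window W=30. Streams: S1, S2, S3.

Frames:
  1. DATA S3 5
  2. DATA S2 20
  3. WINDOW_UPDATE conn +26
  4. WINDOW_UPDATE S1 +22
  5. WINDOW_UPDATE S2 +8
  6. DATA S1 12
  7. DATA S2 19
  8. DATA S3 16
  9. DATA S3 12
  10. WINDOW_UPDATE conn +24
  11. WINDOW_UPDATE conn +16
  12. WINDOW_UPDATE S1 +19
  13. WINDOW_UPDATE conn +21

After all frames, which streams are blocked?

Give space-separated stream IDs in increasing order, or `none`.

Op 1: conn=25 S1=30 S2=30 S3=25 blocked=[]
Op 2: conn=5 S1=30 S2=10 S3=25 blocked=[]
Op 3: conn=31 S1=30 S2=10 S3=25 blocked=[]
Op 4: conn=31 S1=52 S2=10 S3=25 blocked=[]
Op 5: conn=31 S1=52 S2=18 S3=25 blocked=[]
Op 6: conn=19 S1=40 S2=18 S3=25 blocked=[]
Op 7: conn=0 S1=40 S2=-1 S3=25 blocked=[1, 2, 3]
Op 8: conn=-16 S1=40 S2=-1 S3=9 blocked=[1, 2, 3]
Op 9: conn=-28 S1=40 S2=-1 S3=-3 blocked=[1, 2, 3]
Op 10: conn=-4 S1=40 S2=-1 S3=-3 blocked=[1, 2, 3]
Op 11: conn=12 S1=40 S2=-1 S3=-3 blocked=[2, 3]
Op 12: conn=12 S1=59 S2=-1 S3=-3 blocked=[2, 3]
Op 13: conn=33 S1=59 S2=-1 S3=-3 blocked=[2, 3]

Answer: S2 S3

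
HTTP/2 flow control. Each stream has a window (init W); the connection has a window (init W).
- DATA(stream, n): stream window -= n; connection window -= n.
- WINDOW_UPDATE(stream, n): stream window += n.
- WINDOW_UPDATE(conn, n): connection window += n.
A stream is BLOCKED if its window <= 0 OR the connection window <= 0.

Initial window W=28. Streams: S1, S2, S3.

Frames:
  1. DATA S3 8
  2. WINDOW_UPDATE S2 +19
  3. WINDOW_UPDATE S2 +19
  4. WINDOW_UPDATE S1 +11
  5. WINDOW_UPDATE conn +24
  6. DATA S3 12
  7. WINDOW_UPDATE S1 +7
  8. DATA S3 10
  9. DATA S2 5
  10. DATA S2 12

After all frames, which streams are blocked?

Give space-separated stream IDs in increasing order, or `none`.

Op 1: conn=20 S1=28 S2=28 S3=20 blocked=[]
Op 2: conn=20 S1=28 S2=47 S3=20 blocked=[]
Op 3: conn=20 S1=28 S2=66 S3=20 blocked=[]
Op 4: conn=20 S1=39 S2=66 S3=20 blocked=[]
Op 5: conn=44 S1=39 S2=66 S3=20 blocked=[]
Op 6: conn=32 S1=39 S2=66 S3=8 blocked=[]
Op 7: conn=32 S1=46 S2=66 S3=8 blocked=[]
Op 8: conn=22 S1=46 S2=66 S3=-2 blocked=[3]
Op 9: conn=17 S1=46 S2=61 S3=-2 blocked=[3]
Op 10: conn=5 S1=46 S2=49 S3=-2 blocked=[3]

Answer: S3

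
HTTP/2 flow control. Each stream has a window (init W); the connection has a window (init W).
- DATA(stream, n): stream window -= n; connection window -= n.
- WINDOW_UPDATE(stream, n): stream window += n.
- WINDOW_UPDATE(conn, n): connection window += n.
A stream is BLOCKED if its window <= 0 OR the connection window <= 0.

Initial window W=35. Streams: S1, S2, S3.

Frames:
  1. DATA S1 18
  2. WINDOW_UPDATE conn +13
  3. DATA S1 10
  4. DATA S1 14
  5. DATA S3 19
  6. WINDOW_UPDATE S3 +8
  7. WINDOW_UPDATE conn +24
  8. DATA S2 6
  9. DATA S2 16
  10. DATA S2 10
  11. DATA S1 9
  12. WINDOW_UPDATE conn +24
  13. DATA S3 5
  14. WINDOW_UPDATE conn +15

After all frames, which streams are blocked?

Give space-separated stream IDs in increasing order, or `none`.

Op 1: conn=17 S1=17 S2=35 S3=35 blocked=[]
Op 2: conn=30 S1=17 S2=35 S3=35 blocked=[]
Op 3: conn=20 S1=7 S2=35 S3=35 blocked=[]
Op 4: conn=6 S1=-7 S2=35 S3=35 blocked=[1]
Op 5: conn=-13 S1=-7 S2=35 S3=16 blocked=[1, 2, 3]
Op 6: conn=-13 S1=-7 S2=35 S3=24 blocked=[1, 2, 3]
Op 7: conn=11 S1=-7 S2=35 S3=24 blocked=[1]
Op 8: conn=5 S1=-7 S2=29 S3=24 blocked=[1]
Op 9: conn=-11 S1=-7 S2=13 S3=24 blocked=[1, 2, 3]
Op 10: conn=-21 S1=-7 S2=3 S3=24 blocked=[1, 2, 3]
Op 11: conn=-30 S1=-16 S2=3 S3=24 blocked=[1, 2, 3]
Op 12: conn=-6 S1=-16 S2=3 S3=24 blocked=[1, 2, 3]
Op 13: conn=-11 S1=-16 S2=3 S3=19 blocked=[1, 2, 3]
Op 14: conn=4 S1=-16 S2=3 S3=19 blocked=[1]

Answer: S1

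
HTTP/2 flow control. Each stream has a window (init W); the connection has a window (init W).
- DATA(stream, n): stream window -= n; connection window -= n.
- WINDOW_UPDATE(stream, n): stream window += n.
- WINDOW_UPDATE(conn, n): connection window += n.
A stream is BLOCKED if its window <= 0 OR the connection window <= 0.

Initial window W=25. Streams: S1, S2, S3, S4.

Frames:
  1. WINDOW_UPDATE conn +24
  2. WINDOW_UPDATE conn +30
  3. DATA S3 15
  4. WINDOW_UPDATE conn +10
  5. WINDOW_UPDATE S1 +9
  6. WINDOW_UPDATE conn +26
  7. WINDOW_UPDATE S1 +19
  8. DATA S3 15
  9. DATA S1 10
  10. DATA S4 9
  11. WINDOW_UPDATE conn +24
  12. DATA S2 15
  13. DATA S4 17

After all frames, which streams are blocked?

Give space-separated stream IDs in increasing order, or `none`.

Answer: S3 S4

Derivation:
Op 1: conn=49 S1=25 S2=25 S3=25 S4=25 blocked=[]
Op 2: conn=79 S1=25 S2=25 S3=25 S4=25 blocked=[]
Op 3: conn=64 S1=25 S2=25 S3=10 S4=25 blocked=[]
Op 4: conn=74 S1=25 S2=25 S3=10 S4=25 blocked=[]
Op 5: conn=74 S1=34 S2=25 S3=10 S4=25 blocked=[]
Op 6: conn=100 S1=34 S2=25 S3=10 S4=25 blocked=[]
Op 7: conn=100 S1=53 S2=25 S3=10 S4=25 blocked=[]
Op 8: conn=85 S1=53 S2=25 S3=-5 S4=25 blocked=[3]
Op 9: conn=75 S1=43 S2=25 S3=-5 S4=25 blocked=[3]
Op 10: conn=66 S1=43 S2=25 S3=-5 S4=16 blocked=[3]
Op 11: conn=90 S1=43 S2=25 S3=-5 S4=16 blocked=[3]
Op 12: conn=75 S1=43 S2=10 S3=-5 S4=16 blocked=[3]
Op 13: conn=58 S1=43 S2=10 S3=-5 S4=-1 blocked=[3, 4]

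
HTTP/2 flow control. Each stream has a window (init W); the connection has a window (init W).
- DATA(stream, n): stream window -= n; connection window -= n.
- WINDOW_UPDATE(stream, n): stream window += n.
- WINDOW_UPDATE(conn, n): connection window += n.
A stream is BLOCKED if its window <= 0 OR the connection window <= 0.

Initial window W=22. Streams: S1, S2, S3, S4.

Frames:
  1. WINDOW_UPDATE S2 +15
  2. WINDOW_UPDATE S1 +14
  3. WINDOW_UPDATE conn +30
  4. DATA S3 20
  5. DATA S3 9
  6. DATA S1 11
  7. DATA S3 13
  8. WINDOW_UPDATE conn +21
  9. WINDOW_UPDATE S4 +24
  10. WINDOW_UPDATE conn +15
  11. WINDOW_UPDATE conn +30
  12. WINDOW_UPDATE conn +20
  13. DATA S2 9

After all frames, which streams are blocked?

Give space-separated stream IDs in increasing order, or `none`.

Op 1: conn=22 S1=22 S2=37 S3=22 S4=22 blocked=[]
Op 2: conn=22 S1=36 S2=37 S3=22 S4=22 blocked=[]
Op 3: conn=52 S1=36 S2=37 S3=22 S4=22 blocked=[]
Op 4: conn=32 S1=36 S2=37 S3=2 S4=22 blocked=[]
Op 5: conn=23 S1=36 S2=37 S3=-7 S4=22 blocked=[3]
Op 6: conn=12 S1=25 S2=37 S3=-7 S4=22 blocked=[3]
Op 7: conn=-1 S1=25 S2=37 S3=-20 S4=22 blocked=[1, 2, 3, 4]
Op 8: conn=20 S1=25 S2=37 S3=-20 S4=22 blocked=[3]
Op 9: conn=20 S1=25 S2=37 S3=-20 S4=46 blocked=[3]
Op 10: conn=35 S1=25 S2=37 S3=-20 S4=46 blocked=[3]
Op 11: conn=65 S1=25 S2=37 S3=-20 S4=46 blocked=[3]
Op 12: conn=85 S1=25 S2=37 S3=-20 S4=46 blocked=[3]
Op 13: conn=76 S1=25 S2=28 S3=-20 S4=46 blocked=[3]

Answer: S3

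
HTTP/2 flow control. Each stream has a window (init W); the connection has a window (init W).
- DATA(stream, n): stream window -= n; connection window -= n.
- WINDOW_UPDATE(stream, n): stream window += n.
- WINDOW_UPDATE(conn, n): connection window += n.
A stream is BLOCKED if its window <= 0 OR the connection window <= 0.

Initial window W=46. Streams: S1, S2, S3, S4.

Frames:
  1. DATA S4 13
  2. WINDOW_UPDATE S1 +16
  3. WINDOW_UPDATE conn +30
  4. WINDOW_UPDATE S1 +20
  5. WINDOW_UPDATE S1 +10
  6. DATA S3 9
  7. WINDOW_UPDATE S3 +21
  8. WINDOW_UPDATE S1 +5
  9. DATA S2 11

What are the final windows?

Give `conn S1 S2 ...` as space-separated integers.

Answer: 43 97 35 58 33

Derivation:
Op 1: conn=33 S1=46 S2=46 S3=46 S4=33 blocked=[]
Op 2: conn=33 S1=62 S2=46 S3=46 S4=33 blocked=[]
Op 3: conn=63 S1=62 S2=46 S3=46 S4=33 blocked=[]
Op 4: conn=63 S1=82 S2=46 S3=46 S4=33 blocked=[]
Op 5: conn=63 S1=92 S2=46 S3=46 S4=33 blocked=[]
Op 6: conn=54 S1=92 S2=46 S3=37 S4=33 blocked=[]
Op 7: conn=54 S1=92 S2=46 S3=58 S4=33 blocked=[]
Op 8: conn=54 S1=97 S2=46 S3=58 S4=33 blocked=[]
Op 9: conn=43 S1=97 S2=35 S3=58 S4=33 blocked=[]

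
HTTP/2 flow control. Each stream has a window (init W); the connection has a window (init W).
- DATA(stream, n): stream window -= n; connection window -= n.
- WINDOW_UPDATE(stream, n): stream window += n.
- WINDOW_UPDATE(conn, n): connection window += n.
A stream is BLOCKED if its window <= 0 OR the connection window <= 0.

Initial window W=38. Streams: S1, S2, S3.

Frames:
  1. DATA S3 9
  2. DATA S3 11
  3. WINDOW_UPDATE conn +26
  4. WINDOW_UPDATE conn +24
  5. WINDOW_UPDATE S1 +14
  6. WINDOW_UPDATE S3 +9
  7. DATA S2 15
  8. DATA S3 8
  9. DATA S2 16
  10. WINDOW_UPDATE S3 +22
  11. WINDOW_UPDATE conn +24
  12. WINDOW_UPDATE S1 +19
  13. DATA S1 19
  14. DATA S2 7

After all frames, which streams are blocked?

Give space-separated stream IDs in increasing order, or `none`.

Answer: S2

Derivation:
Op 1: conn=29 S1=38 S2=38 S3=29 blocked=[]
Op 2: conn=18 S1=38 S2=38 S3=18 blocked=[]
Op 3: conn=44 S1=38 S2=38 S3=18 blocked=[]
Op 4: conn=68 S1=38 S2=38 S3=18 blocked=[]
Op 5: conn=68 S1=52 S2=38 S3=18 blocked=[]
Op 6: conn=68 S1=52 S2=38 S3=27 blocked=[]
Op 7: conn=53 S1=52 S2=23 S3=27 blocked=[]
Op 8: conn=45 S1=52 S2=23 S3=19 blocked=[]
Op 9: conn=29 S1=52 S2=7 S3=19 blocked=[]
Op 10: conn=29 S1=52 S2=7 S3=41 blocked=[]
Op 11: conn=53 S1=52 S2=7 S3=41 blocked=[]
Op 12: conn=53 S1=71 S2=7 S3=41 blocked=[]
Op 13: conn=34 S1=52 S2=7 S3=41 blocked=[]
Op 14: conn=27 S1=52 S2=0 S3=41 blocked=[2]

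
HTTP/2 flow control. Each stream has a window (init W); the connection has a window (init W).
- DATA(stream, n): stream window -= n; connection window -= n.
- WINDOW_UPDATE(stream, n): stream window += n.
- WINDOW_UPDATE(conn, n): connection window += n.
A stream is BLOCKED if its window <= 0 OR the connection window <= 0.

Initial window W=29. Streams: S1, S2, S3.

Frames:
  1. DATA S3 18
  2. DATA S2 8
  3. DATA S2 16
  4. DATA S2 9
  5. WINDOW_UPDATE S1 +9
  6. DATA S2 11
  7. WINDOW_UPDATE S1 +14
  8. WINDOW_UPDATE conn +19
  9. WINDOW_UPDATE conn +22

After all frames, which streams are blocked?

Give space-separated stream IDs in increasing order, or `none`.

Op 1: conn=11 S1=29 S2=29 S3=11 blocked=[]
Op 2: conn=3 S1=29 S2=21 S3=11 blocked=[]
Op 3: conn=-13 S1=29 S2=5 S3=11 blocked=[1, 2, 3]
Op 4: conn=-22 S1=29 S2=-4 S3=11 blocked=[1, 2, 3]
Op 5: conn=-22 S1=38 S2=-4 S3=11 blocked=[1, 2, 3]
Op 6: conn=-33 S1=38 S2=-15 S3=11 blocked=[1, 2, 3]
Op 7: conn=-33 S1=52 S2=-15 S3=11 blocked=[1, 2, 3]
Op 8: conn=-14 S1=52 S2=-15 S3=11 blocked=[1, 2, 3]
Op 9: conn=8 S1=52 S2=-15 S3=11 blocked=[2]

Answer: S2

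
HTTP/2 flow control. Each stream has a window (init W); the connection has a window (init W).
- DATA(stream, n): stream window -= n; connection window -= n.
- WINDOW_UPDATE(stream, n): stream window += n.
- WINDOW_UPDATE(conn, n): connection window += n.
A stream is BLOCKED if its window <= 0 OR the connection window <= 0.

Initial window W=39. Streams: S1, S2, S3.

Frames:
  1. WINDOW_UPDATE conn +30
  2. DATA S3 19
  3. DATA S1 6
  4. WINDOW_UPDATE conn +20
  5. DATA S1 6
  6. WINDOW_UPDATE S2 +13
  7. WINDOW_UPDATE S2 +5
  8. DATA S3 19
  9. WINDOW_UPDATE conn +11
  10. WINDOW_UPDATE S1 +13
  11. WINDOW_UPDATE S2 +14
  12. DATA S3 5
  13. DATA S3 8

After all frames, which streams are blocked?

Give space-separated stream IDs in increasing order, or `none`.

Answer: S3

Derivation:
Op 1: conn=69 S1=39 S2=39 S3=39 blocked=[]
Op 2: conn=50 S1=39 S2=39 S3=20 blocked=[]
Op 3: conn=44 S1=33 S2=39 S3=20 blocked=[]
Op 4: conn=64 S1=33 S2=39 S3=20 blocked=[]
Op 5: conn=58 S1=27 S2=39 S3=20 blocked=[]
Op 6: conn=58 S1=27 S2=52 S3=20 blocked=[]
Op 7: conn=58 S1=27 S2=57 S3=20 blocked=[]
Op 8: conn=39 S1=27 S2=57 S3=1 blocked=[]
Op 9: conn=50 S1=27 S2=57 S3=1 blocked=[]
Op 10: conn=50 S1=40 S2=57 S3=1 blocked=[]
Op 11: conn=50 S1=40 S2=71 S3=1 blocked=[]
Op 12: conn=45 S1=40 S2=71 S3=-4 blocked=[3]
Op 13: conn=37 S1=40 S2=71 S3=-12 blocked=[3]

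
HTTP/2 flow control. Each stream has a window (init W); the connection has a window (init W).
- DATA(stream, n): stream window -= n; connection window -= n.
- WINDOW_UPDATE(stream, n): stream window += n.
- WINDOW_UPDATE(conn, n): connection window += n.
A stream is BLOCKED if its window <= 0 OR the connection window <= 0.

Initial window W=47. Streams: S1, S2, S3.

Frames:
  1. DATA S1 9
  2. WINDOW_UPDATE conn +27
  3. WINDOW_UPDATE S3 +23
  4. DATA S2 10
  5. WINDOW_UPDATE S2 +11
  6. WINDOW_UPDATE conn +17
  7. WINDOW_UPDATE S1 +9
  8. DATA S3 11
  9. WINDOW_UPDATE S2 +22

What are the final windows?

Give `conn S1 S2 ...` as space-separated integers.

Op 1: conn=38 S1=38 S2=47 S3=47 blocked=[]
Op 2: conn=65 S1=38 S2=47 S3=47 blocked=[]
Op 3: conn=65 S1=38 S2=47 S3=70 blocked=[]
Op 4: conn=55 S1=38 S2=37 S3=70 blocked=[]
Op 5: conn=55 S1=38 S2=48 S3=70 blocked=[]
Op 6: conn=72 S1=38 S2=48 S3=70 blocked=[]
Op 7: conn=72 S1=47 S2=48 S3=70 blocked=[]
Op 8: conn=61 S1=47 S2=48 S3=59 blocked=[]
Op 9: conn=61 S1=47 S2=70 S3=59 blocked=[]

Answer: 61 47 70 59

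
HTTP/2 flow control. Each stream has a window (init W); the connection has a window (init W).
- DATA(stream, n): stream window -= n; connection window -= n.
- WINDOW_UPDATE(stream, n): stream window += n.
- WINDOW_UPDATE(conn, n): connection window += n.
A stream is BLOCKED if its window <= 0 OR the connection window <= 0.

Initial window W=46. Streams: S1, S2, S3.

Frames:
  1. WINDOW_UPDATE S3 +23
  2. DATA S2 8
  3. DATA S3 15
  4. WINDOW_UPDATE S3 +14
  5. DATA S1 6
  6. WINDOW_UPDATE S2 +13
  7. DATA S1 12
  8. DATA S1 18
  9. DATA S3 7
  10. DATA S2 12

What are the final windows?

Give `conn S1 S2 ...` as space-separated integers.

Answer: -32 10 39 61

Derivation:
Op 1: conn=46 S1=46 S2=46 S3=69 blocked=[]
Op 2: conn=38 S1=46 S2=38 S3=69 blocked=[]
Op 3: conn=23 S1=46 S2=38 S3=54 blocked=[]
Op 4: conn=23 S1=46 S2=38 S3=68 blocked=[]
Op 5: conn=17 S1=40 S2=38 S3=68 blocked=[]
Op 6: conn=17 S1=40 S2=51 S3=68 blocked=[]
Op 7: conn=5 S1=28 S2=51 S3=68 blocked=[]
Op 8: conn=-13 S1=10 S2=51 S3=68 blocked=[1, 2, 3]
Op 9: conn=-20 S1=10 S2=51 S3=61 blocked=[1, 2, 3]
Op 10: conn=-32 S1=10 S2=39 S3=61 blocked=[1, 2, 3]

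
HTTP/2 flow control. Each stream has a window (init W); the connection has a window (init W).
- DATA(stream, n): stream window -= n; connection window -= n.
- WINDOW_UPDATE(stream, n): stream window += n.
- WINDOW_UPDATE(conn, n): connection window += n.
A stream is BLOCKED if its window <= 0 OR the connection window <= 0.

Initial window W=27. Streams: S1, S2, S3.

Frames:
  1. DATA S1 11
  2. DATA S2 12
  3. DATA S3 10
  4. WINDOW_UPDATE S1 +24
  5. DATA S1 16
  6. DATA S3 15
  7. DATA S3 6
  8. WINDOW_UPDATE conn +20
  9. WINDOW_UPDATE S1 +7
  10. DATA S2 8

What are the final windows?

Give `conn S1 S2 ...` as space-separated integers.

Op 1: conn=16 S1=16 S2=27 S3=27 blocked=[]
Op 2: conn=4 S1=16 S2=15 S3=27 blocked=[]
Op 3: conn=-6 S1=16 S2=15 S3=17 blocked=[1, 2, 3]
Op 4: conn=-6 S1=40 S2=15 S3=17 blocked=[1, 2, 3]
Op 5: conn=-22 S1=24 S2=15 S3=17 blocked=[1, 2, 3]
Op 6: conn=-37 S1=24 S2=15 S3=2 blocked=[1, 2, 3]
Op 7: conn=-43 S1=24 S2=15 S3=-4 blocked=[1, 2, 3]
Op 8: conn=-23 S1=24 S2=15 S3=-4 blocked=[1, 2, 3]
Op 9: conn=-23 S1=31 S2=15 S3=-4 blocked=[1, 2, 3]
Op 10: conn=-31 S1=31 S2=7 S3=-4 blocked=[1, 2, 3]

Answer: -31 31 7 -4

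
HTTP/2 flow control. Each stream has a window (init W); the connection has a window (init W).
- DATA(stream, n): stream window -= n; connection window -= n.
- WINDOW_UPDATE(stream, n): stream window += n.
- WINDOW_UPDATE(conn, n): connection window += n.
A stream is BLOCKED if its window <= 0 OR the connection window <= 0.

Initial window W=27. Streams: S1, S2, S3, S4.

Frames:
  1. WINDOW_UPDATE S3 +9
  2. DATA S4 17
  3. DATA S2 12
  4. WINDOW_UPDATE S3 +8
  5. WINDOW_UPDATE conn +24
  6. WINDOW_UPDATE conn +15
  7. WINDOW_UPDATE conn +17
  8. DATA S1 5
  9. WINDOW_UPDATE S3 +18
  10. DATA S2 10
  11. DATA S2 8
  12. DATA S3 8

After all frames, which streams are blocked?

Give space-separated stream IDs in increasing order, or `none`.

Answer: S2

Derivation:
Op 1: conn=27 S1=27 S2=27 S3=36 S4=27 blocked=[]
Op 2: conn=10 S1=27 S2=27 S3=36 S4=10 blocked=[]
Op 3: conn=-2 S1=27 S2=15 S3=36 S4=10 blocked=[1, 2, 3, 4]
Op 4: conn=-2 S1=27 S2=15 S3=44 S4=10 blocked=[1, 2, 3, 4]
Op 5: conn=22 S1=27 S2=15 S3=44 S4=10 blocked=[]
Op 6: conn=37 S1=27 S2=15 S3=44 S4=10 blocked=[]
Op 7: conn=54 S1=27 S2=15 S3=44 S4=10 blocked=[]
Op 8: conn=49 S1=22 S2=15 S3=44 S4=10 blocked=[]
Op 9: conn=49 S1=22 S2=15 S3=62 S4=10 blocked=[]
Op 10: conn=39 S1=22 S2=5 S3=62 S4=10 blocked=[]
Op 11: conn=31 S1=22 S2=-3 S3=62 S4=10 blocked=[2]
Op 12: conn=23 S1=22 S2=-3 S3=54 S4=10 blocked=[2]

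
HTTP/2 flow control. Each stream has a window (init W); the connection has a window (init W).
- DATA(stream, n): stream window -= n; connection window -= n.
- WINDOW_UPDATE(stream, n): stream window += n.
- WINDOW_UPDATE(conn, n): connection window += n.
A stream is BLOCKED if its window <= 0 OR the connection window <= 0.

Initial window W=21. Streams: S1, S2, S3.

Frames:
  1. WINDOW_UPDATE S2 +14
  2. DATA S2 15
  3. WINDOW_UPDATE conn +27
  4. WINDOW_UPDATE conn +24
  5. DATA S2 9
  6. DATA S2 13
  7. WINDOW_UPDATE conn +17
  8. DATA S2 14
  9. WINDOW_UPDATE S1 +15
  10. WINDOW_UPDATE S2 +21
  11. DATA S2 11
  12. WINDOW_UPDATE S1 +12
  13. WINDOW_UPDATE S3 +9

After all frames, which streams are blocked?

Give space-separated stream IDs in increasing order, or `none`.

Op 1: conn=21 S1=21 S2=35 S3=21 blocked=[]
Op 2: conn=6 S1=21 S2=20 S3=21 blocked=[]
Op 3: conn=33 S1=21 S2=20 S3=21 blocked=[]
Op 4: conn=57 S1=21 S2=20 S3=21 blocked=[]
Op 5: conn=48 S1=21 S2=11 S3=21 blocked=[]
Op 6: conn=35 S1=21 S2=-2 S3=21 blocked=[2]
Op 7: conn=52 S1=21 S2=-2 S3=21 blocked=[2]
Op 8: conn=38 S1=21 S2=-16 S3=21 blocked=[2]
Op 9: conn=38 S1=36 S2=-16 S3=21 blocked=[2]
Op 10: conn=38 S1=36 S2=5 S3=21 blocked=[]
Op 11: conn=27 S1=36 S2=-6 S3=21 blocked=[2]
Op 12: conn=27 S1=48 S2=-6 S3=21 blocked=[2]
Op 13: conn=27 S1=48 S2=-6 S3=30 blocked=[2]

Answer: S2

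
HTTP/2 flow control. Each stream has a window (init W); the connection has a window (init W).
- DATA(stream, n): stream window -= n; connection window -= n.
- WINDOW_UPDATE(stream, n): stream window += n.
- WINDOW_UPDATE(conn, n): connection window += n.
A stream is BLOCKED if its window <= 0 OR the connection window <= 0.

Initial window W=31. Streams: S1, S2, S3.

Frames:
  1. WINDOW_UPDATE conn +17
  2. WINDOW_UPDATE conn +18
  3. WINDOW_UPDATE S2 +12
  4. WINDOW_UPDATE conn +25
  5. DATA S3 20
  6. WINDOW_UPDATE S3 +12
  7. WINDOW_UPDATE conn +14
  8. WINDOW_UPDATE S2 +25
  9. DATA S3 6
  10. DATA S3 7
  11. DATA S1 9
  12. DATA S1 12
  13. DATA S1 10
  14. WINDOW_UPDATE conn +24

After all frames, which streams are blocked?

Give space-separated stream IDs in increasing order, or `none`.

Answer: S1

Derivation:
Op 1: conn=48 S1=31 S2=31 S3=31 blocked=[]
Op 2: conn=66 S1=31 S2=31 S3=31 blocked=[]
Op 3: conn=66 S1=31 S2=43 S3=31 blocked=[]
Op 4: conn=91 S1=31 S2=43 S3=31 blocked=[]
Op 5: conn=71 S1=31 S2=43 S3=11 blocked=[]
Op 6: conn=71 S1=31 S2=43 S3=23 blocked=[]
Op 7: conn=85 S1=31 S2=43 S3=23 blocked=[]
Op 8: conn=85 S1=31 S2=68 S3=23 blocked=[]
Op 9: conn=79 S1=31 S2=68 S3=17 blocked=[]
Op 10: conn=72 S1=31 S2=68 S3=10 blocked=[]
Op 11: conn=63 S1=22 S2=68 S3=10 blocked=[]
Op 12: conn=51 S1=10 S2=68 S3=10 blocked=[]
Op 13: conn=41 S1=0 S2=68 S3=10 blocked=[1]
Op 14: conn=65 S1=0 S2=68 S3=10 blocked=[1]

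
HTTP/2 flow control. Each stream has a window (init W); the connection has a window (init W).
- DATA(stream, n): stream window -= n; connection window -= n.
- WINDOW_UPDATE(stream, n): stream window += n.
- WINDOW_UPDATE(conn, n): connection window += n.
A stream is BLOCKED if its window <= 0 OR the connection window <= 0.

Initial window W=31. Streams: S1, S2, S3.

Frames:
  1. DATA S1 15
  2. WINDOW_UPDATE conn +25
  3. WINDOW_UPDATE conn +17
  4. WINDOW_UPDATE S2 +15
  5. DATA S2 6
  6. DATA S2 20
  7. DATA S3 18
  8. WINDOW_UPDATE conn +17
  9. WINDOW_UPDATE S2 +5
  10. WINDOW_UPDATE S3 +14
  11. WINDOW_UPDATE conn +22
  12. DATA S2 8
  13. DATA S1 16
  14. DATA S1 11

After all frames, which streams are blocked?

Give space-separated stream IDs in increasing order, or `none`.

Answer: S1

Derivation:
Op 1: conn=16 S1=16 S2=31 S3=31 blocked=[]
Op 2: conn=41 S1=16 S2=31 S3=31 blocked=[]
Op 3: conn=58 S1=16 S2=31 S3=31 blocked=[]
Op 4: conn=58 S1=16 S2=46 S3=31 blocked=[]
Op 5: conn=52 S1=16 S2=40 S3=31 blocked=[]
Op 6: conn=32 S1=16 S2=20 S3=31 blocked=[]
Op 7: conn=14 S1=16 S2=20 S3=13 blocked=[]
Op 8: conn=31 S1=16 S2=20 S3=13 blocked=[]
Op 9: conn=31 S1=16 S2=25 S3=13 blocked=[]
Op 10: conn=31 S1=16 S2=25 S3=27 blocked=[]
Op 11: conn=53 S1=16 S2=25 S3=27 blocked=[]
Op 12: conn=45 S1=16 S2=17 S3=27 blocked=[]
Op 13: conn=29 S1=0 S2=17 S3=27 blocked=[1]
Op 14: conn=18 S1=-11 S2=17 S3=27 blocked=[1]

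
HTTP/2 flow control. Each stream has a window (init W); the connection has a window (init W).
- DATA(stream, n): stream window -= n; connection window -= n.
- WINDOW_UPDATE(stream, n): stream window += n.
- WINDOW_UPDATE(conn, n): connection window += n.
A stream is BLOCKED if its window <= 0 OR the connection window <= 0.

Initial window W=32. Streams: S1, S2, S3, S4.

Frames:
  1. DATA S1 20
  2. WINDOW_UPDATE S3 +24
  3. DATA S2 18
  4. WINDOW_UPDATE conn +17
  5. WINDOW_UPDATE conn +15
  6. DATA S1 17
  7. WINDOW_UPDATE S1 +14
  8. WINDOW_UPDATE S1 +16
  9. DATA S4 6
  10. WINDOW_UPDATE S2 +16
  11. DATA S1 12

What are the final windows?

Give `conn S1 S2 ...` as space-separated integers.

Answer: -9 13 30 56 26

Derivation:
Op 1: conn=12 S1=12 S2=32 S3=32 S4=32 blocked=[]
Op 2: conn=12 S1=12 S2=32 S3=56 S4=32 blocked=[]
Op 3: conn=-6 S1=12 S2=14 S3=56 S4=32 blocked=[1, 2, 3, 4]
Op 4: conn=11 S1=12 S2=14 S3=56 S4=32 blocked=[]
Op 5: conn=26 S1=12 S2=14 S3=56 S4=32 blocked=[]
Op 6: conn=9 S1=-5 S2=14 S3=56 S4=32 blocked=[1]
Op 7: conn=9 S1=9 S2=14 S3=56 S4=32 blocked=[]
Op 8: conn=9 S1=25 S2=14 S3=56 S4=32 blocked=[]
Op 9: conn=3 S1=25 S2=14 S3=56 S4=26 blocked=[]
Op 10: conn=3 S1=25 S2=30 S3=56 S4=26 blocked=[]
Op 11: conn=-9 S1=13 S2=30 S3=56 S4=26 blocked=[1, 2, 3, 4]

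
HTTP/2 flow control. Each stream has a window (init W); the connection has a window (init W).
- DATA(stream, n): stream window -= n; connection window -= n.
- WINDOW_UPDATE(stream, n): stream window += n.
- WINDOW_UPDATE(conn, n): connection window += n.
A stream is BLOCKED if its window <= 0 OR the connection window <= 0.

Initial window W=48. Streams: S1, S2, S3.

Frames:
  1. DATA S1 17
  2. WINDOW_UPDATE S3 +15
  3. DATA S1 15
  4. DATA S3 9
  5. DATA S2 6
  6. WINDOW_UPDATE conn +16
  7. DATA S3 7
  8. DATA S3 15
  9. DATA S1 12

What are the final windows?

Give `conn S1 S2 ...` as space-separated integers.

Op 1: conn=31 S1=31 S2=48 S3=48 blocked=[]
Op 2: conn=31 S1=31 S2=48 S3=63 blocked=[]
Op 3: conn=16 S1=16 S2=48 S3=63 blocked=[]
Op 4: conn=7 S1=16 S2=48 S3=54 blocked=[]
Op 5: conn=1 S1=16 S2=42 S3=54 blocked=[]
Op 6: conn=17 S1=16 S2=42 S3=54 blocked=[]
Op 7: conn=10 S1=16 S2=42 S3=47 blocked=[]
Op 8: conn=-5 S1=16 S2=42 S3=32 blocked=[1, 2, 3]
Op 9: conn=-17 S1=4 S2=42 S3=32 blocked=[1, 2, 3]

Answer: -17 4 42 32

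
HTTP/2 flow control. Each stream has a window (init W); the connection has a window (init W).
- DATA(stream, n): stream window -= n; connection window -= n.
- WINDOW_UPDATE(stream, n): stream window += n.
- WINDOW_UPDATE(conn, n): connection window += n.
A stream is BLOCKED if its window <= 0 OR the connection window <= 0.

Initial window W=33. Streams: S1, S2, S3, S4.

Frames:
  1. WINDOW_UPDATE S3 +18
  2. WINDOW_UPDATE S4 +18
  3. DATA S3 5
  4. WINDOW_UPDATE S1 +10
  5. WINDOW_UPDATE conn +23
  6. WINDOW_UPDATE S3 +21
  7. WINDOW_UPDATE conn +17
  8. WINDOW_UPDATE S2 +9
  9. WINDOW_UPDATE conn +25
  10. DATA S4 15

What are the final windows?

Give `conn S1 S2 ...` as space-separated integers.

Answer: 78 43 42 67 36

Derivation:
Op 1: conn=33 S1=33 S2=33 S3=51 S4=33 blocked=[]
Op 2: conn=33 S1=33 S2=33 S3=51 S4=51 blocked=[]
Op 3: conn=28 S1=33 S2=33 S3=46 S4=51 blocked=[]
Op 4: conn=28 S1=43 S2=33 S3=46 S4=51 blocked=[]
Op 5: conn=51 S1=43 S2=33 S3=46 S4=51 blocked=[]
Op 6: conn=51 S1=43 S2=33 S3=67 S4=51 blocked=[]
Op 7: conn=68 S1=43 S2=33 S3=67 S4=51 blocked=[]
Op 8: conn=68 S1=43 S2=42 S3=67 S4=51 blocked=[]
Op 9: conn=93 S1=43 S2=42 S3=67 S4=51 blocked=[]
Op 10: conn=78 S1=43 S2=42 S3=67 S4=36 blocked=[]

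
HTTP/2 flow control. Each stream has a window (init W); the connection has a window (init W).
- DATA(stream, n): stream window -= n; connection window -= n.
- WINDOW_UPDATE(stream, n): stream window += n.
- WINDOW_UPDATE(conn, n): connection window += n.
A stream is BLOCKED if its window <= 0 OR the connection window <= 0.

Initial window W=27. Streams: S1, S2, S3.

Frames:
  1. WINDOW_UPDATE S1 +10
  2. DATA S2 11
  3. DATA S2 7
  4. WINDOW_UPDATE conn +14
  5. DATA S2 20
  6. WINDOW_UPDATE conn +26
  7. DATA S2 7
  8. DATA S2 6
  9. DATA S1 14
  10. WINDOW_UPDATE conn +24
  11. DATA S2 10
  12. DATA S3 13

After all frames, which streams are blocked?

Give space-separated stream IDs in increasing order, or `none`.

Op 1: conn=27 S1=37 S2=27 S3=27 blocked=[]
Op 2: conn=16 S1=37 S2=16 S3=27 blocked=[]
Op 3: conn=9 S1=37 S2=9 S3=27 blocked=[]
Op 4: conn=23 S1=37 S2=9 S3=27 blocked=[]
Op 5: conn=3 S1=37 S2=-11 S3=27 blocked=[2]
Op 6: conn=29 S1=37 S2=-11 S3=27 blocked=[2]
Op 7: conn=22 S1=37 S2=-18 S3=27 blocked=[2]
Op 8: conn=16 S1=37 S2=-24 S3=27 blocked=[2]
Op 9: conn=2 S1=23 S2=-24 S3=27 blocked=[2]
Op 10: conn=26 S1=23 S2=-24 S3=27 blocked=[2]
Op 11: conn=16 S1=23 S2=-34 S3=27 blocked=[2]
Op 12: conn=3 S1=23 S2=-34 S3=14 blocked=[2]

Answer: S2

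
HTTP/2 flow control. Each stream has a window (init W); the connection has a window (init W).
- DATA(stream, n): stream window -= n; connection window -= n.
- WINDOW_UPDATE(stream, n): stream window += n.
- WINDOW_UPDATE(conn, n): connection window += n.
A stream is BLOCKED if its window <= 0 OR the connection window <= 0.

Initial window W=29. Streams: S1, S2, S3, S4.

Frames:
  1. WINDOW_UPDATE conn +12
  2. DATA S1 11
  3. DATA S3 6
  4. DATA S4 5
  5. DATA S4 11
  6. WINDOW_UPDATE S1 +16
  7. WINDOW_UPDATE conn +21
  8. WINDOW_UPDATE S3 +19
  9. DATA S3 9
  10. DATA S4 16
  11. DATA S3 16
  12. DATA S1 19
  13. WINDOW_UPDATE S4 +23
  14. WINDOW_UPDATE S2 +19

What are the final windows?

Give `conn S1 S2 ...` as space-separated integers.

Op 1: conn=41 S1=29 S2=29 S3=29 S4=29 blocked=[]
Op 2: conn=30 S1=18 S2=29 S3=29 S4=29 blocked=[]
Op 3: conn=24 S1=18 S2=29 S3=23 S4=29 blocked=[]
Op 4: conn=19 S1=18 S2=29 S3=23 S4=24 blocked=[]
Op 5: conn=8 S1=18 S2=29 S3=23 S4=13 blocked=[]
Op 6: conn=8 S1=34 S2=29 S3=23 S4=13 blocked=[]
Op 7: conn=29 S1=34 S2=29 S3=23 S4=13 blocked=[]
Op 8: conn=29 S1=34 S2=29 S3=42 S4=13 blocked=[]
Op 9: conn=20 S1=34 S2=29 S3=33 S4=13 blocked=[]
Op 10: conn=4 S1=34 S2=29 S3=33 S4=-3 blocked=[4]
Op 11: conn=-12 S1=34 S2=29 S3=17 S4=-3 blocked=[1, 2, 3, 4]
Op 12: conn=-31 S1=15 S2=29 S3=17 S4=-3 blocked=[1, 2, 3, 4]
Op 13: conn=-31 S1=15 S2=29 S3=17 S4=20 blocked=[1, 2, 3, 4]
Op 14: conn=-31 S1=15 S2=48 S3=17 S4=20 blocked=[1, 2, 3, 4]

Answer: -31 15 48 17 20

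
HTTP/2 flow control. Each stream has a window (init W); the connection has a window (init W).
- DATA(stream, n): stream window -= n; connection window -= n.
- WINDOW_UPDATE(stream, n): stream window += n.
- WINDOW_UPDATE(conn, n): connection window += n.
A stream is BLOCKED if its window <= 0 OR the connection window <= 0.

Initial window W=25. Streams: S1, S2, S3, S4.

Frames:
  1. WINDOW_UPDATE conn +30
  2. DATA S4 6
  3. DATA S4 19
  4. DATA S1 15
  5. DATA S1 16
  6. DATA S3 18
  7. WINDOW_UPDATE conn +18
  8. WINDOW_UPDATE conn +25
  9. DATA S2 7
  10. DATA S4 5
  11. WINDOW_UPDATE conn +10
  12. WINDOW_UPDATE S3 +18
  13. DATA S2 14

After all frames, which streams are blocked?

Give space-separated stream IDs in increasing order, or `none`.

Answer: S1 S4

Derivation:
Op 1: conn=55 S1=25 S2=25 S3=25 S4=25 blocked=[]
Op 2: conn=49 S1=25 S2=25 S3=25 S4=19 blocked=[]
Op 3: conn=30 S1=25 S2=25 S3=25 S4=0 blocked=[4]
Op 4: conn=15 S1=10 S2=25 S3=25 S4=0 blocked=[4]
Op 5: conn=-1 S1=-6 S2=25 S3=25 S4=0 blocked=[1, 2, 3, 4]
Op 6: conn=-19 S1=-6 S2=25 S3=7 S4=0 blocked=[1, 2, 3, 4]
Op 7: conn=-1 S1=-6 S2=25 S3=7 S4=0 blocked=[1, 2, 3, 4]
Op 8: conn=24 S1=-6 S2=25 S3=7 S4=0 blocked=[1, 4]
Op 9: conn=17 S1=-6 S2=18 S3=7 S4=0 blocked=[1, 4]
Op 10: conn=12 S1=-6 S2=18 S3=7 S4=-5 blocked=[1, 4]
Op 11: conn=22 S1=-6 S2=18 S3=7 S4=-5 blocked=[1, 4]
Op 12: conn=22 S1=-6 S2=18 S3=25 S4=-5 blocked=[1, 4]
Op 13: conn=8 S1=-6 S2=4 S3=25 S4=-5 blocked=[1, 4]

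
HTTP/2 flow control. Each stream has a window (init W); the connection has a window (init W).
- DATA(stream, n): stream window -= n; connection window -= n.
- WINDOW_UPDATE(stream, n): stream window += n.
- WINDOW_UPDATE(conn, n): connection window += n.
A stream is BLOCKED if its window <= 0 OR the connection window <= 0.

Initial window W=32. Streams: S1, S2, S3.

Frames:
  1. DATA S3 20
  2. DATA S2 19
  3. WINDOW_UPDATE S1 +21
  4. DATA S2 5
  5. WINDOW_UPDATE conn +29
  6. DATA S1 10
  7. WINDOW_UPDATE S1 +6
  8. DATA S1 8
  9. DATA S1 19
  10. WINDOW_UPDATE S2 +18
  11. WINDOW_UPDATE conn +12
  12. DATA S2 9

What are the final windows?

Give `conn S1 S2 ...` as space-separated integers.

Answer: -17 22 17 12

Derivation:
Op 1: conn=12 S1=32 S2=32 S3=12 blocked=[]
Op 2: conn=-7 S1=32 S2=13 S3=12 blocked=[1, 2, 3]
Op 3: conn=-7 S1=53 S2=13 S3=12 blocked=[1, 2, 3]
Op 4: conn=-12 S1=53 S2=8 S3=12 blocked=[1, 2, 3]
Op 5: conn=17 S1=53 S2=8 S3=12 blocked=[]
Op 6: conn=7 S1=43 S2=8 S3=12 blocked=[]
Op 7: conn=7 S1=49 S2=8 S3=12 blocked=[]
Op 8: conn=-1 S1=41 S2=8 S3=12 blocked=[1, 2, 3]
Op 9: conn=-20 S1=22 S2=8 S3=12 blocked=[1, 2, 3]
Op 10: conn=-20 S1=22 S2=26 S3=12 blocked=[1, 2, 3]
Op 11: conn=-8 S1=22 S2=26 S3=12 blocked=[1, 2, 3]
Op 12: conn=-17 S1=22 S2=17 S3=12 blocked=[1, 2, 3]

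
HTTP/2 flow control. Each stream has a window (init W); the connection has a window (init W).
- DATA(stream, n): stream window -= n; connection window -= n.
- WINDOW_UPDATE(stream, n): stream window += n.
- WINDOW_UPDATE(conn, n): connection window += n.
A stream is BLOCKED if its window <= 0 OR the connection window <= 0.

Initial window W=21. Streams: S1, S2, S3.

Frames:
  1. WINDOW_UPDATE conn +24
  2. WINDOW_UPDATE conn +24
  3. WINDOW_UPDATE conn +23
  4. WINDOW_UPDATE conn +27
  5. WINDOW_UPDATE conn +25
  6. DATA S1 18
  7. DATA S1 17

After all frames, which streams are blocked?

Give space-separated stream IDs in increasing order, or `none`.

Op 1: conn=45 S1=21 S2=21 S3=21 blocked=[]
Op 2: conn=69 S1=21 S2=21 S3=21 blocked=[]
Op 3: conn=92 S1=21 S2=21 S3=21 blocked=[]
Op 4: conn=119 S1=21 S2=21 S3=21 blocked=[]
Op 5: conn=144 S1=21 S2=21 S3=21 blocked=[]
Op 6: conn=126 S1=3 S2=21 S3=21 blocked=[]
Op 7: conn=109 S1=-14 S2=21 S3=21 blocked=[1]

Answer: S1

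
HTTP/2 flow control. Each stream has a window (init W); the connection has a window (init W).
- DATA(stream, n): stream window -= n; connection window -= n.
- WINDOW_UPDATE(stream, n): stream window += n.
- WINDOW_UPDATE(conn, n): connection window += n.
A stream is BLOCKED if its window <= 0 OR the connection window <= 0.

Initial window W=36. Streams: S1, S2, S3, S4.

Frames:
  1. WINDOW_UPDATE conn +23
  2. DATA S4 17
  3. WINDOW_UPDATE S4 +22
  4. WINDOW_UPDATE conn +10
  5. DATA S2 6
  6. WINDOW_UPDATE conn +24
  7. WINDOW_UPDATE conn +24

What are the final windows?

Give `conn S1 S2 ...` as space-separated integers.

Answer: 94 36 30 36 41

Derivation:
Op 1: conn=59 S1=36 S2=36 S3=36 S4=36 blocked=[]
Op 2: conn=42 S1=36 S2=36 S3=36 S4=19 blocked=[]
Op 3: conn=42 S1=36 S2=36 S3=36 S4=41 blocked=[]
Op 4: conn=52 S1=36 S2=36 S3=36 S4=41 blocked=[]
Op 5: conn=46 S1=36 S2=30 S3=36 S4=41 blocked=[]
Op 6: conn=70 S1=36 S2=30 S3=36 S4=41 blocked=[]
Op 7: conn=94 S1=36 S2=30 S3=36 S4=41 blocked=[]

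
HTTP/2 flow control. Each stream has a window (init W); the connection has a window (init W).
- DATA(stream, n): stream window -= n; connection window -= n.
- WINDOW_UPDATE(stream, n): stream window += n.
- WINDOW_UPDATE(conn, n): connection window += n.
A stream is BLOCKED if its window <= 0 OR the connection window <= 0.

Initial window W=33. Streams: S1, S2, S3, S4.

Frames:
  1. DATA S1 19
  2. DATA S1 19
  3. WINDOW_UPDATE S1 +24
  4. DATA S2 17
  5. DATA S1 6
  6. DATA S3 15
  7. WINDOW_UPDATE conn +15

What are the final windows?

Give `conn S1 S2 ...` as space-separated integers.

Op 1: conn=14 S1=14 S2=33 S3=33 S4=33 blocked=[]
Op 2: conn=-5 S1=-5 S2=33 S3=33 S4=33 blocked=[1, 2, 3, 4]
Op 3: conn=-5 S1=19 S2=33 S3=33 S4=33 blocked=[1, 2, 3, 4]
Op 4: conn=-22 S1=19 S2=16 S3=33 S4=33 blocked=[1, 2, 3, 4]
Op 5: conn=-28 S1=13 S2=16 S3=33 S4=33 blocked=[1, 2, 3, 4]
Op 6: conn=-43 S1=13 S2=16 S3=18 S4=33 blocked=[1, 2, 3, 4]
Op 7: conn=-28 S1=13 S2=16 S3=18 S4=33 blocked=[1, 2, 3, 4]

Answer: -28 13 16 18 33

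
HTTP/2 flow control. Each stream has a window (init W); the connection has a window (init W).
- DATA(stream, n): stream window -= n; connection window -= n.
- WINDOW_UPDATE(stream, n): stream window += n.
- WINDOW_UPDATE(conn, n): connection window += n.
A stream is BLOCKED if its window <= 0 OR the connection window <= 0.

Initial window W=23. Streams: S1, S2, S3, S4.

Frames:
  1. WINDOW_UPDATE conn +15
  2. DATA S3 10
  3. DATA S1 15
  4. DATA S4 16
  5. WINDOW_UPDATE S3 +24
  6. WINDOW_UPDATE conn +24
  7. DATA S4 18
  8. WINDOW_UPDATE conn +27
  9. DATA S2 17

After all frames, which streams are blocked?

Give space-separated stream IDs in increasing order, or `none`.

Op 1: conn=38 S1=23 S2=23 S3=23 S4=23 blocked=[]
Op 2: conn=28 S1=23 S2=23 S3=13 S4=23 blocked=[]
Op 3: conn=13 S1=8 S2=23 S3=13 S4=23 blocked=[]
Op 4: conn=-3 S1=8 S2=23 S3=13 S4=7 blocked=[1, 2, 3, 4]
Op 5: conn=-3 S1=8 S2=23 S3=37 S4=7 blocked=[1, 2, 3, 4]
Op 6: conn=21 S1=8 S2=23 S3=37 S4=7 blocked=[]
Op 7: conn=3 S1=8 S2=23 S3=37 S4=-11 blocked=[4]
Op 8: conn=30 S1=8 S2=23 S3=37 S4=-11 blocked=[4]
Op 9: conn=13 S1=8 S2=6 S3=37 S4=-11 blocked=[4]

Answer: S4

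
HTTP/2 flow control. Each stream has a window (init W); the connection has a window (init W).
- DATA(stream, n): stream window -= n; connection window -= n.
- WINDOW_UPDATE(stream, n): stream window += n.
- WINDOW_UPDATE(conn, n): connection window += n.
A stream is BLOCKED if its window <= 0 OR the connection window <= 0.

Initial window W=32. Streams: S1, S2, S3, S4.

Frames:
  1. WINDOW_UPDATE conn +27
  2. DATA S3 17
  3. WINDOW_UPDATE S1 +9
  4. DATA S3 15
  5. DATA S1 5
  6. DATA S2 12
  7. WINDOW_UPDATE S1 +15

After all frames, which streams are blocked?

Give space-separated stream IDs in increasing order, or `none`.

Answer: S3

Derivation:
Op 1: conn=59 S1=32 S2=32 S3=32 S4=32 blocked=[]
Op 2: conn=42 S1=32 S2=32 S3=15 S4=32 blocked=[]
Op 3: conn=42 S1=41 S2=32 S3=15 S4=32 blocked=[]
Op 4: conn=27 S1=41 S2=32 S3=0 S4=32 blocked=[3]
Op 5: conn=22 S1=36 S2=32 S3=0 S4=32 blocked=[3]
Op 6: conn=10 S1=36 S2=20 S3=0 S4=32 blocked=[3]
Op 7: conn=10 S1=51 S2=20 S3=0 S4=32 blocked=[3]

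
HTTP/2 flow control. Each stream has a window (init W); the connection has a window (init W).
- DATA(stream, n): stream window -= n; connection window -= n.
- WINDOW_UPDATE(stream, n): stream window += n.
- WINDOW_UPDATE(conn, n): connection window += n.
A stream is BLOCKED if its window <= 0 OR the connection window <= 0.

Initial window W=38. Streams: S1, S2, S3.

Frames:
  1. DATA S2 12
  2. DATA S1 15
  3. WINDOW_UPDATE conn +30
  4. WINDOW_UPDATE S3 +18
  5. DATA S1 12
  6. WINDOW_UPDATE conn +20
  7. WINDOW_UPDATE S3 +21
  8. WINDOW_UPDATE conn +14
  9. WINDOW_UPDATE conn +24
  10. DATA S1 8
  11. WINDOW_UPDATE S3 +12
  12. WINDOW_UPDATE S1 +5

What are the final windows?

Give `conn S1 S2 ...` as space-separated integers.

Answer: 79 8 26 89

Derivation:
Op 1: conn=26 S1=38 S2=26 S3=38 blocked=[]
Op 2: conn=11 S1=23 S2=26 S3=38 blocked=[]
Op 3: conn=41 S1=23 S2=26 S3=38 blocked=[]
Op 4: conn=41 S1=23 S2=26 S3=56 blocked=[]
Op 5: conn=29 S1=11 S2=26 S3=56 blocked=[]
Op 6: conn=49 S1=11 S2=26 S3=56 blocked=[]
Op 7: conn=49 S1=11 S2=26 S3=77 blocked=[]
Op 8: conn=63 S1=11 S2=26 S3=77 blocked=[]
Op 9: conn=87 S1=11 S2=26 S3=77 blocked=[]
Op 10: conn=79 S1=3 S2=26 S3=77 blocked=[]
Op 11: conn=79 S1=3 S2=26 S3=89 blocked=[]
Op 12: conn=79 S1=8 S2=26 S3=89 blocked=[]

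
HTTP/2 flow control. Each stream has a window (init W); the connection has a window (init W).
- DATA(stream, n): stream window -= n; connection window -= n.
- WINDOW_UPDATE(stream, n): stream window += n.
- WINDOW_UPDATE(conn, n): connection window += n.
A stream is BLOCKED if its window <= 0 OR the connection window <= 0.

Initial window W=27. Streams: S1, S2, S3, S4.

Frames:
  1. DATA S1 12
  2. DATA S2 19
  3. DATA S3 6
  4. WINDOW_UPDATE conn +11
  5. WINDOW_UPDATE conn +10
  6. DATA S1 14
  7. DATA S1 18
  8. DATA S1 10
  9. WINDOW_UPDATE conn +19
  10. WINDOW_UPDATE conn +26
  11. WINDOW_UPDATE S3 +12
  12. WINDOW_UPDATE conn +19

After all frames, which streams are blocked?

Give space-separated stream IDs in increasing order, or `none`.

Op 1: conn=15 S1=15 S2=27 S3=27 S4=27 blocked=[]
Op 2: conn=-4 S1=15 S2=8 S3=27 S4=27 blocked=[1, 2, 3, 4]
Op 3: conn=-10 S1=15 S2=8 S3=21 S4=27 blocked=[1, 2, 3, 4]
Op 4: conn=1 S1=15 S2=8 S3=21 S4=27 blocked=[]
Op 5: conn=11 S1=15 S2=8 S3=21 S4=27 blocked=[]
Op 6: conn=-3 S1=1 S2=8 S3=21 S4=27 blocked=[1, 2, 3, 4]
Op 7: conn=-21 S1=-17 S2=8 S3=21 S4=27 blocked=[1, 2, 3, 4]
Op 8: conn=-31 S1=-27 S2=8 S3=21 S4=27 blocked=[1, 2, 3, 4]
Op 9: conn=-12 S1=-27 S2=8 S3=21 S4=27 blocked=[1, 2, 3, 4]
Op 10: conn=14 S1=-27 S2=8 S3=21 S4=27 blocked=[1]
Op 11: conn=14 S1=-27 S2=8 S3=33 S4=27 blocked=[1]
Op 12: conn=33 S1=-27 S2=8 S3=33 S4=27 blocked=[1]

Answer: S1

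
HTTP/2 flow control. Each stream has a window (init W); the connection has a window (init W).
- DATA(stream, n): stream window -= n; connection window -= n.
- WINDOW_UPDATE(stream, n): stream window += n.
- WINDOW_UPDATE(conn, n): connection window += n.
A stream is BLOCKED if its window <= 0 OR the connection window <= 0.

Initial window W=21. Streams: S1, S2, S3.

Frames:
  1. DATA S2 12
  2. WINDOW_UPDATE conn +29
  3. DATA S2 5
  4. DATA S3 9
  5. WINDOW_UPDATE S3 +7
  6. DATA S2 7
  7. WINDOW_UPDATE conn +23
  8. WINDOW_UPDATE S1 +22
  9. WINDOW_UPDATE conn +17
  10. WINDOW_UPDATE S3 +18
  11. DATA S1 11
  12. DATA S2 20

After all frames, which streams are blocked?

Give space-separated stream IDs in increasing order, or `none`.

Op 1: conn=9 S1=21 S2=9 S3=21 blocked=[]
Op 2: conn=38 S1=21 S2=9 S3=21 blocked=[]
Op 3: conn=33 S1=21 S2=4 S3=21 blocked=[]
Op 4: conn=24 S1=21 S2=4 S3=12 blocked=[]
Op 5: conn=24 S1=21 S2=4 S3=19 blocked=[]
Op 6: conn=17 S1=21 S2=-3 S3=19 blocked=[2]
Op 7: conn=40 S1=21 S2=-3 S3=19 blocked=[2]
Op 8: conn=40 S1=43 S2=-3 S3=19 blocked=[2]
Op 9: conn=57 S1=43 S2=-3 S3=19 blocked=[2]
Op 10: conn=57 S1=43 S2=-3 S3=37 blocked=[2]
Op 11: conn=46 S1=32 S2=-3 S3=37 blocked=[2]
Op 12: conn=26 S1=32 S2=-23 S3=37 blocked=[2]

Answer: S2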